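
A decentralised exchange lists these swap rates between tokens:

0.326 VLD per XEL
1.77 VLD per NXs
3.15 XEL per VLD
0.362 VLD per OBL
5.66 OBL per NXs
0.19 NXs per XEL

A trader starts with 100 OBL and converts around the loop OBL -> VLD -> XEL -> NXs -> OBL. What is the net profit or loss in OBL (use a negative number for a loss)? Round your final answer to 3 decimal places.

22.628

100 OBL × 0.362 = 36.2 VLD
36.2 VLD × 3.15 = 114.03 XEL
114.03 XEL × 0.19 = 21.6657 NXs
21.6657 NXs × 5.66 = 122.627862 OBL
Net change: 122.627862 − 100 = 22.627862 OBL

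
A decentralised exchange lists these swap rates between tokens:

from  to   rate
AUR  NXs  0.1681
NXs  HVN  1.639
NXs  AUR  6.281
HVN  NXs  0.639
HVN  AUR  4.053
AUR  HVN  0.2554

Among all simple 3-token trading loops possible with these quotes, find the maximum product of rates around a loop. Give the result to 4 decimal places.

AUR→NXs→HVN→AUR: 0.1681 × 1.639 × 4.053 = 1.11667
AUR→HVN→NXs→AUR: 0.2554 × 0.639 × 6.281 = 1.02506
Maximum is AUR→NXs→HVN→AUR at 1.1167; arbitrage exists.

1.1167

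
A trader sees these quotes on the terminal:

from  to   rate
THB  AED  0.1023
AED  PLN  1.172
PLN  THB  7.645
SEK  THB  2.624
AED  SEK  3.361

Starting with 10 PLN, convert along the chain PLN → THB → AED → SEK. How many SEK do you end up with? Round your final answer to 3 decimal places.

10 PLN × 7.645 = 76.45 THB
76.45 THB × 0.1023 = 7.820835 AED
7.820835 AED × 3.361 = 26.285826435 SEK

26.286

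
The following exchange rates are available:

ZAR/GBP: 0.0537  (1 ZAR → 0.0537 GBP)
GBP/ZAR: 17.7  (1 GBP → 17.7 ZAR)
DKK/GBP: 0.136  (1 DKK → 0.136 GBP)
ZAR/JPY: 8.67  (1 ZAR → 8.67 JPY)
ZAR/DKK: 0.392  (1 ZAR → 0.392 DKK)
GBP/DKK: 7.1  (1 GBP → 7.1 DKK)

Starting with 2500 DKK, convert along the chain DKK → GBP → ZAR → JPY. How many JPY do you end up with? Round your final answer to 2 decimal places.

2500 DKK × 0.136 = 340 GBP
340 GBP × 17.7 = 6018 ZAR
6018 ZAR × 8.67 = 52176.06 JPY

52176.06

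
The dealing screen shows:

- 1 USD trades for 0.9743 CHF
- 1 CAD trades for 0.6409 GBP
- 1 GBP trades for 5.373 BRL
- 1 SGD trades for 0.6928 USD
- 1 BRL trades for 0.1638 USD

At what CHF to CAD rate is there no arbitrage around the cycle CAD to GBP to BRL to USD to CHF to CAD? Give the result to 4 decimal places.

1.8196

Known legs of the cycle: 0.6409 × 5.373 × 0.1638 × 0.9743 = 0.549558224971938
For no arbitrage the full-cycle product must be 1, so the missing rate is 1 / 0.549558224971938 ≈ 1.819643.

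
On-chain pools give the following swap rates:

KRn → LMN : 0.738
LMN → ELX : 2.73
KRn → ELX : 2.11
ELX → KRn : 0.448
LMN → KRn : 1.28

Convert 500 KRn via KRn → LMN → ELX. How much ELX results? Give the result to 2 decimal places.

1007.37

500 KRn × 0.738 = 369 LMN
369 LMN × 2.73 = 1007.37 ELX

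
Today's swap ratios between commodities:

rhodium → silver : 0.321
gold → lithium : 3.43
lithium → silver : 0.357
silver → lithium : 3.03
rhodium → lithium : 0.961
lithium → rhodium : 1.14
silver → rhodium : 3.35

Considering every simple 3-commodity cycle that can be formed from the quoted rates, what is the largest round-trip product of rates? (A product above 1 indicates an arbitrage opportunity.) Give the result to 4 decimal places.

silver→rhodium→lithium→silver: 3.35 × 0.961 × 0.357 = 1.14931
silver→lithium→rhodium→silver: 3.03 × 1.14 × 0.321 = 1.10880
Maximum is silver→rhodium→lithium→silver at 1.1493; arbitrage exists.

1.1493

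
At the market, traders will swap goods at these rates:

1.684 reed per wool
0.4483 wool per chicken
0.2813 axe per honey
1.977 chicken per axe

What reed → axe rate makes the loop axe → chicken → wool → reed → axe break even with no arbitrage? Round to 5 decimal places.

Known legs of the cycle: 1.977 × 0.4483 × 1.684 = 1.4925108444
For no arbitrage the full-cycle product must be 1, so the missing rate is 1 / 1.4925108444 ≈ 0.6700119.

0.67001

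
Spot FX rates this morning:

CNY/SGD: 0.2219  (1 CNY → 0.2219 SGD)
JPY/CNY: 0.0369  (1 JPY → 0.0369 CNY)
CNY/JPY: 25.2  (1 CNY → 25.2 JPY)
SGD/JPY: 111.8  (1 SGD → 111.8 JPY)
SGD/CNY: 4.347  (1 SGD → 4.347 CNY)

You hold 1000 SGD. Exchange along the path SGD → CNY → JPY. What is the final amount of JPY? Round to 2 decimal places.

109544.40

1000 SGD × 4.347 = 4347 CNY
4347 CNY × 25.2 = 109544.4 JPY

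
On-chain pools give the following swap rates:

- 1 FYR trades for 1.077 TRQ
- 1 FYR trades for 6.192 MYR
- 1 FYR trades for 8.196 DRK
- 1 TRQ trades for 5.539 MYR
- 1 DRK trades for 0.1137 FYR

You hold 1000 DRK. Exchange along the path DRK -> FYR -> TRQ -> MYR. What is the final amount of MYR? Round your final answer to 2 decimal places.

1000 DRK × 0.1137 = 113.7 FYR
113.7 FYR × 1.077 = 122.4549 TRQ
122.4549 TRQ × 5.539 = 678.2776911 MYR

678.28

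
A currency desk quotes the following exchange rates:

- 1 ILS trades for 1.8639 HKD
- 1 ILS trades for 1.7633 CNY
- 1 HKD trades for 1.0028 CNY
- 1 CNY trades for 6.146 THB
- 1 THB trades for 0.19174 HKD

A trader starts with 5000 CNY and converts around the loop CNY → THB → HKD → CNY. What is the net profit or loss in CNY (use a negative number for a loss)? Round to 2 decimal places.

5000 CNY × 6.146 = 30730 THB
30730 THB × 0.19174 = 5892.1702 HKD
5892.1702 HKD × 1.0028 = 5908.66827656 CNY
Net change: 5908.66827656 − 5000 = 908.66827656 CNY

908.67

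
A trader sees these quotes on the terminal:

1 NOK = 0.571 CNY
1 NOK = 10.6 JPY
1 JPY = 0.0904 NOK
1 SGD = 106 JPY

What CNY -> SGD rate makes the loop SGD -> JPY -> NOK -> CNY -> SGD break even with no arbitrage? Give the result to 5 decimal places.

Known legs of the cycle: 106 × 0.0904 × 0.571 = 5.4715504
For no arbitrage the full-cycle product must be 1, so the missing rate is 1 / 5.4715504 ≈ 0.1827636.

0.18276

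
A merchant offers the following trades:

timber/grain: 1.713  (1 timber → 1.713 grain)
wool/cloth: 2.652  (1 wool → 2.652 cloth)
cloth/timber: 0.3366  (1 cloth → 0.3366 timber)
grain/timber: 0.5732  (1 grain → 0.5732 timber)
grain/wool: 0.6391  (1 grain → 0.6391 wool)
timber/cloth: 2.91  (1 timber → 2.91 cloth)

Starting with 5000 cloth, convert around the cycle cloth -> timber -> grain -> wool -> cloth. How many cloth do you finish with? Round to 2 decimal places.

5000 cloth × 0.3366 = 1683 timber
1683 timber × 1.713 = 2882.979 grain
2882.979 grain × 0.6391 = 1842.5118789 wool
1842.5118789 wool × 2.652 = 4886.3415028428 cloth

4886.34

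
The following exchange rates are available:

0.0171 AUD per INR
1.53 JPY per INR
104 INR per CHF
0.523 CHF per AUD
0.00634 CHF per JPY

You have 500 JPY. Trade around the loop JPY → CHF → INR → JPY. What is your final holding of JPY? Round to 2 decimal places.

504.41

500 JPY × 0.00634 = 3.17 CHF
3.17 CHF × 104 = 329.68 INR
329.68 INR × 1.53 = 504.4104 JPY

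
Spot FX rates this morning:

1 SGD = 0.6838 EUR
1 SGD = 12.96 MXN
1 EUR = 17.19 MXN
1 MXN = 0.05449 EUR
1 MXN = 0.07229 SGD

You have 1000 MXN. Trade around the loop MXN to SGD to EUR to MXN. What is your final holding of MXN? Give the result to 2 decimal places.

1000 MXN × 0.07229 = 72.29 SGD
72.29 SGD × 0.6838 = 49.431902 EUR
49.431902 EUR × 17.19 = 849.73439538 MXN

849.73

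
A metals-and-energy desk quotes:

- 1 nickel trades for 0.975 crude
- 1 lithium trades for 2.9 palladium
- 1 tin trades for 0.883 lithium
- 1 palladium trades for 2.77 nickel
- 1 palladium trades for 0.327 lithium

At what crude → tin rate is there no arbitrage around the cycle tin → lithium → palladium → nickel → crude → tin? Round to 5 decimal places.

0.14460

Known legs of the cycle: 0.883 × 2.9 × 2.77 × 0.975 = 6.915810525
For no arbitrage the full-cycle product must be 1, so the missing rate is 1 / 6.915810525 ≈ 0.1445962.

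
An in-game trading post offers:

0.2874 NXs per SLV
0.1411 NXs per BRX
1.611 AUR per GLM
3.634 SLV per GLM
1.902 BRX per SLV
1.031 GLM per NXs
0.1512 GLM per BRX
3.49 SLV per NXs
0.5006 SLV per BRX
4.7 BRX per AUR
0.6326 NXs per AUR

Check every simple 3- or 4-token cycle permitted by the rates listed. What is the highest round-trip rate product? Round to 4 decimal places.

1.1448

GLM→AUR→BRX→GLM: 1.611 × 4.7 × 0.1512 = 1.14484
GLM→AUR→BRX→NXs→GLM: 1.611 × 4.7 × 0.1411 × 1.031 = 1.10149
SLV→NXs→GLM→SLV: 0.2874 × 1.031 × 3.634 = 1.07679
GLM→AUR→NXs→GLM: 1.611 × 0.6326 × 1.031 = 1.05071
SLV→BRX→GLM→SLV: 1.902 × 0.1512 × 3.634 = 1.04507
SLV→BRX→NXs→GLM→SLV: 1.902 × 0.1411 × 1.031 × 3.634 = 1.00550
SLV→BRX→NXs→SLV: 1.902 × 0.1411 × 3.49 = 0.93662
Maximum is GLM→AUR→BRX→GLM at 1.1448; arbitrage exists.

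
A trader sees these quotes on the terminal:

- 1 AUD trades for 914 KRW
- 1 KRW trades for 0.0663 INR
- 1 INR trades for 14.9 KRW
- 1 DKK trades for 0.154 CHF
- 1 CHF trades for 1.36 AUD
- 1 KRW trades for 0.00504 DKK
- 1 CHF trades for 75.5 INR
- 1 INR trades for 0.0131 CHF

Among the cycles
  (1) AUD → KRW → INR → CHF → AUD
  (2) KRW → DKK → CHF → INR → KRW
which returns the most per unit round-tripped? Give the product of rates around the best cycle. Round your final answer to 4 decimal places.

1.0796

(1) 914 × 0.0663 × 0.0131 × 1.36 = 1.07962
(2) 0.00504 × 0.154 × 75.5 × 14.9 = 0.87314
Highest is cycle (1) at 1.0796 (>1, arbitrage).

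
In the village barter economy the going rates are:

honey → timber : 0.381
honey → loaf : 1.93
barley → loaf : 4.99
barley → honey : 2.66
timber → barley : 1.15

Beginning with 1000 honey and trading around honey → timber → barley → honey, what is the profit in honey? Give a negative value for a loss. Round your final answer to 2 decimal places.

1000 honey × 0.381 = 381 timber
381 timber × 1.15 = 438.15 barley
438.15 barley × 2.66 = 1165.479 honey
Net change: 1165.479 − 1000 = 165.479 honey

165.48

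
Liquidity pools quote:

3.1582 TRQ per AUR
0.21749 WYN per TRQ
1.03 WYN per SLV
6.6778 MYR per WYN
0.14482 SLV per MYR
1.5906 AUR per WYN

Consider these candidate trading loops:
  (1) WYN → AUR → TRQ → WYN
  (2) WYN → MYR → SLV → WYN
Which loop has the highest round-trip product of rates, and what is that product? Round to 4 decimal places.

1.0925

(1) 1.5906 × 3.1582 × 0.21749 = 1.09255
(2) 6.6778 × 0.14482 × 1.03 = 0.99609
Highest is cycle (1) at 1.0925 (>1, arbitrage).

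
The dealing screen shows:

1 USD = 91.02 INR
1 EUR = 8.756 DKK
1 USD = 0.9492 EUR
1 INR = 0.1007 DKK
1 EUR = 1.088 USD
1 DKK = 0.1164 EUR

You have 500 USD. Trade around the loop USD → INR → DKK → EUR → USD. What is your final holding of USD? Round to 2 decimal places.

500 USD × 91.02 = 45510 INR
45510 INR × 0.1007 = 4582.857 DKK
4582.857 DKK × 0.1164 = 533.4445548 EUR
533.4445548 EUR × 1.088 = 580.3876756224 USD

580.39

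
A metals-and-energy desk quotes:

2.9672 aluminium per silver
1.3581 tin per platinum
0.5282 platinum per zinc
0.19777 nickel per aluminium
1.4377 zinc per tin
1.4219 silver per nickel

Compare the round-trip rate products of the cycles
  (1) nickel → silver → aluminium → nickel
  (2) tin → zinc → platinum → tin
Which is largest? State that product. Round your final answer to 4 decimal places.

1.0313

(1) 1.4219 × 2.9672 × 0.19777 = 0.83440
(2) 1.4377 × 0.5282 × 1.3581 = 1.03133
Highest is cycle (2) at 1.0313 (>1, arbitrage).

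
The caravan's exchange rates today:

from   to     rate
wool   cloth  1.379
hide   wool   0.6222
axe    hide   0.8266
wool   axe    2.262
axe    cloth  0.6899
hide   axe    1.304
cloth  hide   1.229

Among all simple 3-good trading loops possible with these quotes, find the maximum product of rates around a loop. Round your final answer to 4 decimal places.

hide→wool→axe→hide: 0.6222 × 2.262 × 0.8266 = 1.16337
cloth→hide→axe→cloth: 1.229 × 1.304 × 0.6899 = 1.10564
cloth→hide→wool→cloth: 1.229 × 0.6222 × 1.379 = 1.05450
Maximum is hide→wool→axe→hide at 1.1634; arbitrage exists.

1.1634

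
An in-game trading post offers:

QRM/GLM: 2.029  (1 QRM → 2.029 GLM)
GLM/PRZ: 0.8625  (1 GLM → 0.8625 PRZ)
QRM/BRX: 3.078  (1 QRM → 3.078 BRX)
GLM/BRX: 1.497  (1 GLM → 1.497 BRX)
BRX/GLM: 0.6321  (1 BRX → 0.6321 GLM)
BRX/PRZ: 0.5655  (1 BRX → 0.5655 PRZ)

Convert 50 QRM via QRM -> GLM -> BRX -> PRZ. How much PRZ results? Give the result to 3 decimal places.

85.883

50 QRM × 2.029 = 101.45 GLM
101.45 GLM × 1.497 = 151.87065 BRX
151.87065 BRX × 0.5655 = 85.882852575 PRZ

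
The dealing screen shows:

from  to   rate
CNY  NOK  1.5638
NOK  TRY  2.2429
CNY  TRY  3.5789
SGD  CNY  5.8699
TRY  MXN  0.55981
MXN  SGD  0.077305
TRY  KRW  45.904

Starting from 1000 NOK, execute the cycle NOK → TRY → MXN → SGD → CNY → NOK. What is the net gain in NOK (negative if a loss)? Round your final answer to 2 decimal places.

-109.02

1000 NOK × 2.2429 = 2242.9 TRY
2242.9 TRY × 0.55981 = 1255.597849 MXN
1255.597849 MXN × 0.077305 = 97.063991716945 SGD
97.063991716945 SGD × 5.8699 = 569.7559249792954555 CNY
569.7559249792954555 CNY × 1.5638 = 890.9843154826222333109 NOK
Net change: 890.9843154826222333109 − 1000 = -109.0156845173777666891 NOK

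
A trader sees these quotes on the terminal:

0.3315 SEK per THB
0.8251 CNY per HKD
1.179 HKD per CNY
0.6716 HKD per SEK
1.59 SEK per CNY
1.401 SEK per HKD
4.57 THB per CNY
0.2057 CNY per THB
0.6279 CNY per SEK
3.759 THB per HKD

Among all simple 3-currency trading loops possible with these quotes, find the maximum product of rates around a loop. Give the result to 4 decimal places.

SEK→CNY→HKD→SEK: 0.6279 × 1.179 × 1.401 = 1.03715
SEK→CNY→THB→SEK: 0.6279 × 4.57 × 0.3315 = 0.95124
THB→CNY→HKD→THB: 0.2057 × 1.179 × 3.759 = 0.91163
SEK→HKD→CNY→SEK: 0.6716 × 0.8251 × 1.59 = 0.88108
SEK→HKD→THB→SEK: 0.6716 × 3.759 × 0.3315 = 0.83689
Maximum is SEK→CNY→HKD→SEK at 1.0372; arbitrage exists.

1.0372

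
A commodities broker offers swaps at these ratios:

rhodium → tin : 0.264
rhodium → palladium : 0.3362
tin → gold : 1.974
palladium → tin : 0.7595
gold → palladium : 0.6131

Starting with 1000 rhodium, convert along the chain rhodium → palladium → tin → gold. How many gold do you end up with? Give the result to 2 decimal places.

1000 rhodium × 0.3362 = 336.2 palladium
336.2 palladium × 0.7595 = 255.3439 tin
255.3439 tin × 1.974 = 504.0488586 gold

504.05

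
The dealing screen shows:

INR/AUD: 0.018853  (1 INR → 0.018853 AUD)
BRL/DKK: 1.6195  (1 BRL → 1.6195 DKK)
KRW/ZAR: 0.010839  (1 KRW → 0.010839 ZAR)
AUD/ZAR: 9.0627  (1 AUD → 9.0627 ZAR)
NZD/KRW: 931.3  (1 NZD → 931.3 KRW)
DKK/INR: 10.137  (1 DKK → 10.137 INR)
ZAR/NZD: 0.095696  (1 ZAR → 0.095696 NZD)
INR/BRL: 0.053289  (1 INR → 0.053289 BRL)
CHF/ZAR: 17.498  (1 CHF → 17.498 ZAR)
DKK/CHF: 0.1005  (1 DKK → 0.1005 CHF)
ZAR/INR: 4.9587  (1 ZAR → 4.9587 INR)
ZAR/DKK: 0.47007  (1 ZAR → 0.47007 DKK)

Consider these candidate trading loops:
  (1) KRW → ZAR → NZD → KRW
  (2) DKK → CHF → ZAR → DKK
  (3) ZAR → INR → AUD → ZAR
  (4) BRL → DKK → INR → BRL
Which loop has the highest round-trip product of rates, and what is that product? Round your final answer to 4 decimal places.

0.9660

(1) 0.010839 × 0.095696 × 931.3 = 0.96599
(2) 0.1005 × 17.498 × 0.47007 = 0.82664
(3) 4.9587 × 0.018853 × 9.0627 = 0.84724
(4) 1.6195 × 10.137 × 0.053289 = 0.87484
Highest is cycle (1) at 0.9660 (≤1, no arbitrage).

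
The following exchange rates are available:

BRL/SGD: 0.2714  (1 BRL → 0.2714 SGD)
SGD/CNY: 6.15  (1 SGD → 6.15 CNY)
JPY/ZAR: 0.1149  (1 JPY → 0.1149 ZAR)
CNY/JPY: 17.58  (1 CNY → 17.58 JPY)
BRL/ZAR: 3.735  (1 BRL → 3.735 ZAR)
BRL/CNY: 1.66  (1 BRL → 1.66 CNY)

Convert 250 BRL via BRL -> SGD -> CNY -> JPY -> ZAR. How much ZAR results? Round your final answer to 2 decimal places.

250 BRL × 0.2714 = 67.85 SGD
67.85 SGD × 6.15 = 417.2775 CNY
417.2775 CNY × 17.58 = 7335.73845 JPY
7335.73845 JPY × 0.1149 = 842.876347905 ZAR

842.88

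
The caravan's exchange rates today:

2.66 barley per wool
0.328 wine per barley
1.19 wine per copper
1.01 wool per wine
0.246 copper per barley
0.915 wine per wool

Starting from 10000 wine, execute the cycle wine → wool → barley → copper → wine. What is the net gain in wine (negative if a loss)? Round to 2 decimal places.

-2135.25

10000 wine × 1.01 = 10100 wool
10100 wool × 2.66 = 26866 barley
26866 barley × 0.246 = 6609.036 copper
6609.036 copper × 1.19 = 7864.75284 wine
Net change: 7864.75284 − 10000 = -2135.24716 wine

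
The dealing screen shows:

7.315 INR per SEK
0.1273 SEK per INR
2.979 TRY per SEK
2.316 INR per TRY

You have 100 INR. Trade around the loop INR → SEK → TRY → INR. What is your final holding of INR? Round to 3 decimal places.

87.829

100 INR × 0.1273 = 12.73 SEK
12.73 SEK × 2.979 = 37.92267 TRY
37.92267 TRY × 2.316 = 87.82890372 INR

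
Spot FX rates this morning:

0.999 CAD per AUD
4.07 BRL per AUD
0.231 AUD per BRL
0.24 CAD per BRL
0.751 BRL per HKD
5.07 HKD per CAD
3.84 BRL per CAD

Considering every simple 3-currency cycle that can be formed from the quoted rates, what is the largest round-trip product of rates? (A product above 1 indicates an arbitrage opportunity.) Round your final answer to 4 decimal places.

0.9138

CAD→HKD→BRL→CAD: 5.07 × 0.751 × 0.24 = 0.91382
AUD→CAD→BRL→AUD: 0.999 × 3.84 × 0.231 = 0.88615
Maximum is CAD→HKD→BRL→CAD at 0.9138; no arbitrage — every cycle loses value.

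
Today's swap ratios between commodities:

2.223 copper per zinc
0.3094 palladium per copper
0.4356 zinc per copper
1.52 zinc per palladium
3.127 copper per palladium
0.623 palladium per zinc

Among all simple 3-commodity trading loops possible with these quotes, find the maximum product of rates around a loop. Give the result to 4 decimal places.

1.0455

zinc→copper→palladium→zinc: 2.223 × 0.3094 × 1.52 = 1.04545
zinc→palladium→copper→zinc: 0.623 × 3.127 × 0.4356 = 0.84860
Maximum is zinc→copper→palladium→zinc at 1.0455; arbitrage exists.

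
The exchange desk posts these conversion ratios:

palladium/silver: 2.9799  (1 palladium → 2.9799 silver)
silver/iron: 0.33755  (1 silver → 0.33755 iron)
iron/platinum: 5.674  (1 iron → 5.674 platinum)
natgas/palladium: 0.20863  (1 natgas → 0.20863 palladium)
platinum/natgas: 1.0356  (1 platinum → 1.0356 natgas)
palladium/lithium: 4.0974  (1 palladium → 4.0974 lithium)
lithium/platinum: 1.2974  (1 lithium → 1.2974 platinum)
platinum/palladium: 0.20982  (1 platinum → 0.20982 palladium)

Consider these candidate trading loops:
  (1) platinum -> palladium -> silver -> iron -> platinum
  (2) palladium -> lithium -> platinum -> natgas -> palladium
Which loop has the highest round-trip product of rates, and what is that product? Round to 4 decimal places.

(1) 0.20982 × 2.9799 × 0.33755 × 5.674 = 1.19750
(2) 4.0974 × 1.2974 × 1.0356 × 0.20863 = 1.14855
Highest is cycle (1) at 1.1975 (>1, arbitrage).

1.1975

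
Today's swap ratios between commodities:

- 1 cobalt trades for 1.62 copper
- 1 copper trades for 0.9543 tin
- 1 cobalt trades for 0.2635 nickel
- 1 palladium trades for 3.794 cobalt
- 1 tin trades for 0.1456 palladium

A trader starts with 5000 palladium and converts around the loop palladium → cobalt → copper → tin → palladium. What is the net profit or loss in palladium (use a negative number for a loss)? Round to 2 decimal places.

-729.99

5000 palladium × 3.794 = 18970 cobalt
18970 cobalt × 1.62 = 30731.4 copper
30731.4 copper × 0.9543 = 29326.97502 tin
29326.97502 tin × 0.1456 = 4270.007562912 palladium
Net change: 4270.007562912 − 5000 = -729.992437088 palladium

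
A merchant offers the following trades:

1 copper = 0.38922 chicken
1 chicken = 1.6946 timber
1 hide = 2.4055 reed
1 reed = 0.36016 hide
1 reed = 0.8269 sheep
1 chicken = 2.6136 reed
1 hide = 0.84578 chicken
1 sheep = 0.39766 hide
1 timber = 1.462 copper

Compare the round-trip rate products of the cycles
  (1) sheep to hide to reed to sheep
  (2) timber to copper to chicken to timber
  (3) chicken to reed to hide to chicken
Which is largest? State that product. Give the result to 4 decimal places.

0.9643

(1) 0.39766 × 2.4055 × 0.8269 = 0.79099
(2) 1.462 × 0.38922 × 1.6946 = 0.96429
(3) 2.6136 × 0.36016 × 0.84578 = 0.79614
Highest is cycle (2) at 0.9643 (≤1, no arbitrage).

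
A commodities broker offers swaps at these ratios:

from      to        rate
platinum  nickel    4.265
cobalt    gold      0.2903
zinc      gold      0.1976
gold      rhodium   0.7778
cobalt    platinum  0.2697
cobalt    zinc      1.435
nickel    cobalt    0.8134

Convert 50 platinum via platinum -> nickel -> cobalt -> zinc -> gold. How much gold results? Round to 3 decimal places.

50 platinum × 4.265 = 213.25 nickel
213.25 nickel × 0.8134 = 173.45755 cobalt
173.45755 cobalt × 1.435 = 248.91158425 zinc
248.91158425 zinc × 0.1976 = 49.1849290478 gold

49.185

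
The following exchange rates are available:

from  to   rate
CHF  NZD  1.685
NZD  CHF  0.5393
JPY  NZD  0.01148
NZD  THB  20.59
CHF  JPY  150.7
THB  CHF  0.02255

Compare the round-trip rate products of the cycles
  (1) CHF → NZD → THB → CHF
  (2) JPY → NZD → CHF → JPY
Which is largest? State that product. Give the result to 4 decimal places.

(1) 1.685 × 20.59 × 0.02255 = 0.78235
(2) 0.01148 × 0.5393 × 150.7 = 0.93301
Highest is cycle (2) at 0.9330 (≤1, no arbitrage).

0.9330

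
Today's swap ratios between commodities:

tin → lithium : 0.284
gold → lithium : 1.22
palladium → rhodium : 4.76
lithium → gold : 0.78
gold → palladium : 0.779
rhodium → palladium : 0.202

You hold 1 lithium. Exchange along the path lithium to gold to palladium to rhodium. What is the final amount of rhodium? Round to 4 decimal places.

1 lithium × 0.78 = 0.78 gold
0.78 gold × 0.779 = 0.60762 palladium
0.60762 palladium × 4.76 = 2.8922712 rhodium

2.8923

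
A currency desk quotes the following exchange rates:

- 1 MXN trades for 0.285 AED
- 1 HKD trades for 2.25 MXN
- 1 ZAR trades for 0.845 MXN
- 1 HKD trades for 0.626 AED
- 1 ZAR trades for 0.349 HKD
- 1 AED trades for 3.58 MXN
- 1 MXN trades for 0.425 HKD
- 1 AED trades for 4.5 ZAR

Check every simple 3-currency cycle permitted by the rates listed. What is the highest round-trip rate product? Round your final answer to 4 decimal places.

AED→ZAR→MXN→AED: 4.5 × 0.845 × 0.285 = 1.08371
AED→ZAR→HKD→AED: 4.5 × 0.349 × 0.626 = 0.98313
AED→MXN→HKD→AED: 3.58 × 0.425 × 0.626 = 0.95246
Maximum is AED→ZAR→MXN→AED at 1.0837; arbitrage exists.

1.0837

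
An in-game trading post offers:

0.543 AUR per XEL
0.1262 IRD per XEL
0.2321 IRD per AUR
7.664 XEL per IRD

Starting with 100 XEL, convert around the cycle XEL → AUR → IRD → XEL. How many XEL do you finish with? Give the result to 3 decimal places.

96.590

100 XEL × 0.543 = 54.3 AUR
54.3 AUR × 0.2321 = 12.60303 IRD
12.60303 IRD × 7.664 = 96.58962192 XEL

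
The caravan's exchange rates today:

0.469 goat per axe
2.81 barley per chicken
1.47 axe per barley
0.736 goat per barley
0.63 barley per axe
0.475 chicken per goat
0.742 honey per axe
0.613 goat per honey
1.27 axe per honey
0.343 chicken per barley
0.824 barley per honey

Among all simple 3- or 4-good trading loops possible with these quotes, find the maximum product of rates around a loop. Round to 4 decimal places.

0.9824

chicken→barley→goat→chicken: 2.81 × 0.736 × 0.475 = 0.98238
axe→goat→chicken→barley→axe: 0.469 × 0.475 × 2.81 × 1.47 = 0.92022
axe→honey→barley→axe: 0.742 × 0.824 × 1.47 = 0.89877
Maximum is chicken→barley→goat→chicken at 0.9824; no arbitrage — every cycle loses value.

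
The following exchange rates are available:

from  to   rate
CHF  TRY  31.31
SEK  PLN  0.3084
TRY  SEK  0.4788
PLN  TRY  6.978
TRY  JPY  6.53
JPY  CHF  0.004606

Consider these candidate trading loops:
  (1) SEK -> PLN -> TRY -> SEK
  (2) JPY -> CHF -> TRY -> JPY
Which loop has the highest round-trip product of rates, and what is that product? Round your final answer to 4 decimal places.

1.0304

(1) 0.3084 × 6.978 × 0.4788 = 1.03038
(2) 0.004606 × 31.31 × 6.53 = 0.94172
Highest is cycle (1) at 1.0304 (>1, arbitrage).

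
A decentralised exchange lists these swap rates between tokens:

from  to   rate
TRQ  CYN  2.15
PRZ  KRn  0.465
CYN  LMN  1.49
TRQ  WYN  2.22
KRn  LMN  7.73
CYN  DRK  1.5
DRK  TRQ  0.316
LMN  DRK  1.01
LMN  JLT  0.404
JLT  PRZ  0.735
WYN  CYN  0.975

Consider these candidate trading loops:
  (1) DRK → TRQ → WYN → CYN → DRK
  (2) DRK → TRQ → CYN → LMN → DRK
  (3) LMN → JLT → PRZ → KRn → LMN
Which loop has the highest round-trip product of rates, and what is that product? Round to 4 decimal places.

1.0673

(1) 0.316 × 2.22 × 0.975 × 1.5 = 1.02597
(2) 0.316 × 2.15 × 1.49 × 1.01 = 1.02243
(3) 0.404 × 0.735 × 0.465 × 7.73 = 1.06734
Highest is cycle (3) at 1.0673 (>1, arbitrage).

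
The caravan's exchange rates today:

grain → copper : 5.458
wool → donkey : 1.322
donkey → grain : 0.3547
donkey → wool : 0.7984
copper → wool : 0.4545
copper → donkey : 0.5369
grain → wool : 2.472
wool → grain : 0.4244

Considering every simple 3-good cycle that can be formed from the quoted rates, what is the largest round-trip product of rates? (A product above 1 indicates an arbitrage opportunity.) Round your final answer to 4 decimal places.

grain→wool→donkey→grain: 2.472 × 1.322 × 0.3547 = 1.15915
grain→copper→wool→grain: 5.458 × 0.4545 × 0.4244 = 1.05279
grain→copper→donkey→grain: 5.458 × 0.5369 × 0.3547 = 1.03941
Maximum is grain→wool→donkey→grain at 1.1592; arbitrage exists.

1.1592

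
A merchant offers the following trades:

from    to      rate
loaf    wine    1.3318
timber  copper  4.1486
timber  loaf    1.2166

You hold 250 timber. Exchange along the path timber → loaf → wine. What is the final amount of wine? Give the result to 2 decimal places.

405.07

250 timber × 1.2166 = 304.15 loaf
304.15 loaf × 1.3318 = 405.06697 wine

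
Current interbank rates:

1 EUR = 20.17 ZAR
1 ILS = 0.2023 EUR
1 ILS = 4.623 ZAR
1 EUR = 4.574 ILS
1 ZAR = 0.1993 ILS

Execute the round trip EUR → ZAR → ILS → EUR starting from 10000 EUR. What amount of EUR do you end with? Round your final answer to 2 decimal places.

10000 EUR × 20.17 = 201700 ZAR
201700 ZAR × 0.1993 = 40198.81 ILS
40198.81 ILS × 0.2023 = 8132.219263 EUR

8132.22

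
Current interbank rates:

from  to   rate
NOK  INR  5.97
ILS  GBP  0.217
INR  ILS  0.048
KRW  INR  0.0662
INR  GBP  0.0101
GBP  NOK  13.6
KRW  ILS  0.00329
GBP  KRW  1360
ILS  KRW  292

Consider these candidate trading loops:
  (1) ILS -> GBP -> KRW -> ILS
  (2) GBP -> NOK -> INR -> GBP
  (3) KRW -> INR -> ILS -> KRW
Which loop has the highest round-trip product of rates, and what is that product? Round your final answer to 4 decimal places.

(1) 0.217 × 1360 × 0.00329 = 0.97094
(2) 13.6 × 5.97 × 0.0101 = 0.82004
(3) 0.0662 × 0.048 × 292 = 0.92786
Highest is cycle (1) at 0.9709 (≤1, no arbitrage).

0.9709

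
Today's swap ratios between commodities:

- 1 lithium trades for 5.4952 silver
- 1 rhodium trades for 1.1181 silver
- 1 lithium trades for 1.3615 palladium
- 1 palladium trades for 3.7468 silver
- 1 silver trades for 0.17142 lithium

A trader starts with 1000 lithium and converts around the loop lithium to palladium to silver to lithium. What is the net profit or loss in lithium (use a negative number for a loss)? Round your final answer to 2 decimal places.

-125.54

1000 lithium × 1.3615 = 1361.5 palladium
1361.5 palladium × 3.7468 = 5101.2682 silver
5101.2682 silver × 0.17142 = 874.459394844 lithium
Net change: 874.459394844 − 1000 = -125.540605156 lithium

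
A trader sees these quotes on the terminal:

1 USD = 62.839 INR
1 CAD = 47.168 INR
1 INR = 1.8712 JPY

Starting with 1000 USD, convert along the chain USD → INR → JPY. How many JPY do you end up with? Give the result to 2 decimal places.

117584.34

1000 USD × 62.839 = 62839 INR
62839 INR × 1.8712 = 117584.3368 JPY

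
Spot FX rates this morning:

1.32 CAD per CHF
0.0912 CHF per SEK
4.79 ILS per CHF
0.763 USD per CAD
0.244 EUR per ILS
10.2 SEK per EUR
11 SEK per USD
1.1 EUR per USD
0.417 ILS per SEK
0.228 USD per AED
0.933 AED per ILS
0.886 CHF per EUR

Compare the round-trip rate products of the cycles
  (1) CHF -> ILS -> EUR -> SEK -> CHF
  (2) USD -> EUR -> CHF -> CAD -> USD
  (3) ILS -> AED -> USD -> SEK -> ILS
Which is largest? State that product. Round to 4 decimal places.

1.0872

(1) 4.79 × 0.244 × 10.2 × 0.0912 = 1.08723
(2) 1.1 × 0.886 × 1.32 × 0.763 = 0.98158
(3) 0.933 × 0.228 × 11 × 0.417 = 0.97576
Highest is cycle (1) at 1.0872 (>1, arbitrage).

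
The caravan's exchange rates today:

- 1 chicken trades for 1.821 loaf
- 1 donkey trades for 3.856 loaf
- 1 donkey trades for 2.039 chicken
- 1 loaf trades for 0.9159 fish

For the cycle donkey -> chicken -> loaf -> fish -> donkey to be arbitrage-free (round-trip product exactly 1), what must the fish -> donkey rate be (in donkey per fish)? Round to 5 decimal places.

0.29405

Known legs of the cycle: 2.039 × 1.821 × 0.9159 = 3.4007541021
For no arbitrage the full-cycle product must be 1, so the missing rate is 1 / 3.4007541021 ≈ 0.2940524.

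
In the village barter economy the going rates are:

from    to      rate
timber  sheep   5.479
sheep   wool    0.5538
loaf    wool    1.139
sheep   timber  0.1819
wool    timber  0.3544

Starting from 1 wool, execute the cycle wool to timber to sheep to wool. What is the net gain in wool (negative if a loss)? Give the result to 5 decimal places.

1 wool × 0.3544 = 0.3544 timber
0.3544 timber × 5.479 = 1.9417576 sheep
1.9417576 sheep × 0.5538 = 1.07534535888 wool
Net change: 1.07534535888 − 1 = 0.07534535888 wool

0.07535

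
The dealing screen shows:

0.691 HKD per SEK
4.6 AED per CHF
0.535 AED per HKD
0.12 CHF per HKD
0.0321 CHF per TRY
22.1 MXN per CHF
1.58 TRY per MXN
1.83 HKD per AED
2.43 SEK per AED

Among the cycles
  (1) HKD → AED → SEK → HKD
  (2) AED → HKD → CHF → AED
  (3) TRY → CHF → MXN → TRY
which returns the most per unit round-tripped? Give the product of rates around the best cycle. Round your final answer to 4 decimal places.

1.1209

(1) 0.535 × 2.43 × 0.691 = 0.89833
(2) 1.83 × 0.12 × 4.6 = 1.01016
(3) 0.0321 × 22.1 × 1.58 = 1.12087
Highest is cycle (3) at 1.1209 (>1, arbitrage).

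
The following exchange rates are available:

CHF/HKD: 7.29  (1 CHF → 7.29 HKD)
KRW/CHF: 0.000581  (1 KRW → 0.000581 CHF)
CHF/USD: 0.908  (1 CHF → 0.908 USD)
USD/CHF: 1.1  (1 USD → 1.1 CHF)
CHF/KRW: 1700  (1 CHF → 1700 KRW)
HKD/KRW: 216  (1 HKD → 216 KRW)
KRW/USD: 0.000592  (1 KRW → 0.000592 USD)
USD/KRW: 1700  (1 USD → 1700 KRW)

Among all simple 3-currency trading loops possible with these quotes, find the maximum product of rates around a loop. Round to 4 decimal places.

KRW→USD→CHF→KRW: 0.000592 × 1.1 × 1700 = 1.10704
KRW→CHF→HKD→KRW: 0.000581 × 7.29 × 216 = 0.91487
KRW→CHF→USD→KRW: 0.000581 × 0.908 × 1700 = 0.89683
Maximum is KRW→USD→CHF→KRW at 1.1070; arbitrage exists.

1.1070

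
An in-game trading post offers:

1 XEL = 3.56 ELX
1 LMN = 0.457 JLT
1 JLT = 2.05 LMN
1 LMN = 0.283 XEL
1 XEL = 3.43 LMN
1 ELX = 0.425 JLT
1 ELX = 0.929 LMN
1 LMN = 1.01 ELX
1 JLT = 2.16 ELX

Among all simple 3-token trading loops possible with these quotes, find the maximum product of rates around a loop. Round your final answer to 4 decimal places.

0.9359

LMN→XEL→ELX→LMN: 0.283 × 3.56 × 0.929 = 0.93595
JLT→ELX→LMN→JLT: 2.16 × 0.929 × 0.457 = 0.91703
JLT→LMN→ELX→JLT: 2.05 × 1.01 × 0.425 = 0.87996
Maximum is LMN→XEL→ELX→LMN at 0.9359; no arbitrage — every cycle loses value.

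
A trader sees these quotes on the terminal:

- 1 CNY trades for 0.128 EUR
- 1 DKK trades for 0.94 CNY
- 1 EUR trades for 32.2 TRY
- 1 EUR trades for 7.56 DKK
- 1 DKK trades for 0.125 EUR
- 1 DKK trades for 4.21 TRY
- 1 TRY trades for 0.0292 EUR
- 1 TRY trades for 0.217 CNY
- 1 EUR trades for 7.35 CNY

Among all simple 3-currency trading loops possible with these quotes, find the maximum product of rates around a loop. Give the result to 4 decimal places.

0.9294

EUR→DKK→TRY→EUR: 7.56 × 4.21 × 0.0292 = 0.92937
EUR→DKK→CNY→EUR: 7.56 × 0.94 × 0.128 = 0.90962
EUR→TRY→CNY→EUR: 32.2 × 0.217 × 0.128 = 0.89439
Maximum is EUR→DKK→TRY→EUR at 0.9294; no arbitrage — every cycle loses value.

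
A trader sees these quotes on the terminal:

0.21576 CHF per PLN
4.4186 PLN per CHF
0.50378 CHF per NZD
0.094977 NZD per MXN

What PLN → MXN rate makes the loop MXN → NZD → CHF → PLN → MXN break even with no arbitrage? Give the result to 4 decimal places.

4.7299

Known legs of the cycle: 0.094977 × 0.50378 × 4.4186 = 0.211419021206916
For no arbitrage the full-cycle product must be 1, so the missing rate is 1 / 0.211419021206916 ≈ 4.729943.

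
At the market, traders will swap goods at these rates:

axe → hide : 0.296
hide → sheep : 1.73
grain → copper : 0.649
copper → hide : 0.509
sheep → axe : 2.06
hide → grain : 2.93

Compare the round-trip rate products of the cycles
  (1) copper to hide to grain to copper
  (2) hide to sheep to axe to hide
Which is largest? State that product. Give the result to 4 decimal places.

1.0549

(1) 0.509 × 2.93 × 0.649 = 0.96790
(2) 1.73 × 2.06 × 0.296 = 1.05488
Highest is cycle (2) at 1.0549 (>1, arbitrage).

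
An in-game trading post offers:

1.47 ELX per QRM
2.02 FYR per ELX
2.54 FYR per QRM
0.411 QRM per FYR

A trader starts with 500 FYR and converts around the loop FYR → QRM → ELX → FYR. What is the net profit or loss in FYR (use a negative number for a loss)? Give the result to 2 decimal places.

110.21

500 FYR × 0.411 = 205.5 QRM
205.5 QRM × 1.47 = 302.085 ELX
302.085 ELX × 2.02 = 610.2117 FYR
Net change: 610.2117 − 500 = 110.2117 FYR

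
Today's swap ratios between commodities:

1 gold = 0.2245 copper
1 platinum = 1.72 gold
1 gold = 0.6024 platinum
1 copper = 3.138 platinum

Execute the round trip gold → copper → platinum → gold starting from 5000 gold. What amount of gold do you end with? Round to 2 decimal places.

5000 gold × 0.2245 = 1122.5 copper
1122.5 copper × 3.138 = 3522.405 platinum
3522.405 platinum × 1.72 = 6058.5366 gold

6058.54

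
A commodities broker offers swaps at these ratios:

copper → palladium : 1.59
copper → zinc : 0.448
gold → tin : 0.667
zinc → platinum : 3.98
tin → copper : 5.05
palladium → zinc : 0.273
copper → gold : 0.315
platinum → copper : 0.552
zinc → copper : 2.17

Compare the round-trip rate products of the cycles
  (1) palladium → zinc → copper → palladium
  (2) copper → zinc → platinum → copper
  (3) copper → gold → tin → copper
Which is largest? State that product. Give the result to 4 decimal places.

(1) 0.273 × 2.17 × 1.59 = 0.94193
(2) 0.448 × 3.98 × 0.552 = 0.98424
(3) 0.315 × 0.667 × 5.05 = 1.06103
Highest is cycle (3) at 1.0610 (>1, arbitrage).

1.0610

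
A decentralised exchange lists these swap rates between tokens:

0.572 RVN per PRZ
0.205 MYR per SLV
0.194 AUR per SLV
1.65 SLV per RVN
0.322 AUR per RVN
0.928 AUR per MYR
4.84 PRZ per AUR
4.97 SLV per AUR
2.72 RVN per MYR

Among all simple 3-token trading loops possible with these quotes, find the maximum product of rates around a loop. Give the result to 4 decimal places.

AUR→SLV→MYR→AUR: 4.97 × 0.205 × 0.928 = 0.94549
MYR→RVN→SLV→MYR: 2.72 × 1.65 × 0.205 = 0.92004
AUR→PRZ→RVN→AUR: 4.84 × 0.572 × 0.322 = 0.89145
Maximum is AUR→SLV→MYR→AUR at 0.9455; no arbitrage — every cycle loses value.

0.9455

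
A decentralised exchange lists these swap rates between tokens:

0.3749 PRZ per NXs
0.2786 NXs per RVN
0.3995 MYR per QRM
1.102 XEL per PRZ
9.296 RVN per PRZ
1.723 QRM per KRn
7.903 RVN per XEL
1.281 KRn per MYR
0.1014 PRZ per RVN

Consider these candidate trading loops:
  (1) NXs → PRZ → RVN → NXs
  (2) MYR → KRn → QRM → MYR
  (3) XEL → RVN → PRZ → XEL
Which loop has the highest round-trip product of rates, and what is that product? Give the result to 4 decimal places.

0.9709

(1) 0.3749 × 9.296 × 0.2786 = 0.97094
(2) 1.281 × 1.723 × 0.3995 = 0.88176
(3) 7.903 × 0.1014 × 1.102 = 0.88310
Highest is cycle (1) at 0.9709 (≤1, no arbitrage).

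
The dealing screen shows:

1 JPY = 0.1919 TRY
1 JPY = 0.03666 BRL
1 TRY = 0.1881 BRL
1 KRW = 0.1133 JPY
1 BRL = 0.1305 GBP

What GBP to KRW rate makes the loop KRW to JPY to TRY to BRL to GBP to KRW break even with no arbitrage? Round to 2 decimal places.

Known legs of the cycle: 0.1133 × 0.1919 × 0.1881 × 0.1305 = 0.0005337085888035
For no arbitrage the full-cycle product must be 1, so the missing rate is 1 / 0.0005337085888035 ≈ 1873.6817.

1873.68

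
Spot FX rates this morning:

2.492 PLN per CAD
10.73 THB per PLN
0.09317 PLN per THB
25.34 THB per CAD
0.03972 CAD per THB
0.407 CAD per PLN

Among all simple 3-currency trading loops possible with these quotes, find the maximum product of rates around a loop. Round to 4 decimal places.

CAD→PLN→THB→CAD: 2.492 × 10.73 × 0.03972 = 1.06208
CAD→THB→PLN→CAD: 25.34 × 0.09317 × 0.407 = 0.96090
Maximum is CAD→PLN→THB→CAD at 1.0621; arbitrage exists.

1.0621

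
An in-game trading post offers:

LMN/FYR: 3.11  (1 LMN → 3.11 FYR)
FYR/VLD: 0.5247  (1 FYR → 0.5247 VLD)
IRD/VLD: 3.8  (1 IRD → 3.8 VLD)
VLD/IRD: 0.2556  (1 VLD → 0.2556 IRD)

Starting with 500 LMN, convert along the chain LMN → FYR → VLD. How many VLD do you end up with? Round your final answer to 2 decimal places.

500 LMN × 3.11 = 1555 FYR
1555 FYR × 0.5247 = 815.9085 VLD

815.91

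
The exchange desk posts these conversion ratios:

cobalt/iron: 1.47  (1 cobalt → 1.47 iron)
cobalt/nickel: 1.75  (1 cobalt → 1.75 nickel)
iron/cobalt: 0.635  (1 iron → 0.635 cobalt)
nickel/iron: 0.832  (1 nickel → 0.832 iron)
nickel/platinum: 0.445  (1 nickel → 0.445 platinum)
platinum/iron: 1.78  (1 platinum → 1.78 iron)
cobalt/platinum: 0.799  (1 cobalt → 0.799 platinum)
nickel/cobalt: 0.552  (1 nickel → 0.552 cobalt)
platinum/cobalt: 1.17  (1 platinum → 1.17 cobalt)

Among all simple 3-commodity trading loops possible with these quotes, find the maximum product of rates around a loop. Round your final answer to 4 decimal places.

0.9246

nickel→iron→cobalt→nickel: 0.832 × 0.635 × 1.75 = 0.92456
platinum→cobalt→nickel→platinum: 1.17 × 1.75 × 0.445 = 0.91114
platinum→iron→cobalt→platinum: 1.78 × 0.635 × 0.799 = 0.90311
Maximum is nickel→iron→cobalt→nickel at 0.9246; no arbitrage — every cycle loses value.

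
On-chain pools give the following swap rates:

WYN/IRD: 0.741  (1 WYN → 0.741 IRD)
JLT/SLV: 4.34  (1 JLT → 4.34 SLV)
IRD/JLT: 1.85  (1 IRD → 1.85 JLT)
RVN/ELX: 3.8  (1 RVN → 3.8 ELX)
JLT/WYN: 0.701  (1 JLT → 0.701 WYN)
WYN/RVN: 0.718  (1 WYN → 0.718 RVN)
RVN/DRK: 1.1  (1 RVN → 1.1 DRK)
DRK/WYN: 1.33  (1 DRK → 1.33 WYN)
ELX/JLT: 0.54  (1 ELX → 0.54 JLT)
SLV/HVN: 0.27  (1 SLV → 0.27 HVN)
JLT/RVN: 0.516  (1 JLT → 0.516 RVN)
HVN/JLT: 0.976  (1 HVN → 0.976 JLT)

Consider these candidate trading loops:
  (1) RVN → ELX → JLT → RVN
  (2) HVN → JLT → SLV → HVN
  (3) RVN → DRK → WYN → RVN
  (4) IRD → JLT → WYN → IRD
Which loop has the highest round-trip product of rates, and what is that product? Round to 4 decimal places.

1.1437

(1) 3.8 × 0.54 × 0.516 = 1.05883
(2) 0.976 × 4.34 × 0.27 = 1.14368
(3) 1.1 × 1.33 × 0.718 = 1.05043
(4) 1.85 × 0.701 × 0.741 = 0.96097
Highest is cycle (2) at 1.1437 (>1, arbitrage).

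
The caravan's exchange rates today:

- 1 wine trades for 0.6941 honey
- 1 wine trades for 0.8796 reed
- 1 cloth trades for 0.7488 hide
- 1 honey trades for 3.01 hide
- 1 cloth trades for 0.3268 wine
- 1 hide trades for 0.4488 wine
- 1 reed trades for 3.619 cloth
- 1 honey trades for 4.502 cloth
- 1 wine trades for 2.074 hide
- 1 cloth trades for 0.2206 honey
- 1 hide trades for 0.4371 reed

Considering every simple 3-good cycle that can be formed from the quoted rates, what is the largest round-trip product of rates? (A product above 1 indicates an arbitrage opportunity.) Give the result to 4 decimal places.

cloth→hide→reed→cloth: 0.7488 × 0.4371 × 3.619 = 1.18450
wine→reed→cloth→wine: 0.8796 × 3.619 × 0.3268 = 1.04029
wine→honey→cloth→wine: 0.6941 × 4.502 × 0.3268 = 1.02120
wine→honey→hide→wine: 0.6941 × 3.01 × 0.4488 = 0.93765
Maximum is cloth→hide→reed→cloth at 1.1845; arbitrage exists.

1.1845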